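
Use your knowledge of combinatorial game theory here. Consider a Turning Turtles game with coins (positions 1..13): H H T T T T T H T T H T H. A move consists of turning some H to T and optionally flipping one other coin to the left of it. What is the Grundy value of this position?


Coins: H H T T T T T H T T H T H
Key fact: a single head at position k behaves exactly like a Nim heap of size k (turning it to T and optionally flipping a coin at j < k corresponds to moving the heap from k to j, or to 0), and heads combine as a disjunctive sum (two heads at the same place would cancel, matching j XOR j = 0). So the Nim-value is the XOR of the 1-indexed positions of the heads.
Face-up positions (1-indexed): [1, 2, 8, 11, 13]
XOR 0 with 1: 0 XOR 1 = 1
XOR 1 with 2: 1 XOR 2 = 3
XOR 3 with 8: 3 XOR 8 = 11
XOR 11 with 11: 11 XOR 11 = 0
XOR 0 with 13: 0 XOR 13 = 13
Nim-value = 13

13


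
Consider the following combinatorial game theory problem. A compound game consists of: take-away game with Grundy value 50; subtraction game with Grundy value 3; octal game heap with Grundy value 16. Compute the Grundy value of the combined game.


By the Sprague-Grundy theorem, the Grundy value of a sum of games is the XOR of individual Grundy values.
take-away game: Grundy value = 50. Running XOR: 0 XOR 50 = 50
subtraction game: Grundy value = 3. Running XOR: 50 XOR 3 = 49
octal game heap: Grundy value = 16. Running XOR: 49 XOR 16 = 33
The combined Grundy value is 33.

33


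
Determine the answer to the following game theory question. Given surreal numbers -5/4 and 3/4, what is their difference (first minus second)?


x = -5/4, y = 3/4
Converting to common denominator: 4
x = -5/4, y = 3/4
x - y = -5/4 - 3/4 = -2

-2


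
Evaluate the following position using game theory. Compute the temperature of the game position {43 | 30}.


The game is {43 | 30}, a switch {a | b} with numbers a > b.
Cooling {a | b} by t gives {a - t | b + t}, which stops being hot when a - t = b + t, i.e. at t = (a - b)/2. So the temperature of a switch is (a - b)/2.
Temperature = (Left option - Right option) / 2
= (43 - (30)) / 2
= 13 / 2
= 13/2

13/2


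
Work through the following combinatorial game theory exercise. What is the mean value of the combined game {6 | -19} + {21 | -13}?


G1 = {6 | -19}, G2 = {21 | -13}
Each is a switch {a | b} with numbers a > b; its mean value is (a + b)/2, and mean value is additive over game sums: m(G1 + G2) = m(G1) + m(G2).
Mean of G1 = (6 + (-19))/2 = -13/2 = -13/2
Mean of G2 = (21 + (-13))/2 = 8/2 = 4
Mean of G1 + G2 = -13/2 + 4 = -5/2

-5/2


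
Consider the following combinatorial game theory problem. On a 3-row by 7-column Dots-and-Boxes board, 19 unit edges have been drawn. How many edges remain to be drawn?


Grid: 3 x 7 boxes, i.e. 4 rows and 8 columns of dots.
Horizontal edges: (rows + 1) * cols = 4 * 7 = 28
Vertical edges: rows * (cols + 1) = 3 * 8 = 24
Total edges: 28 + 24 = 52
Edges drawn: 19
Remaining: 52 - 19 = 33

33


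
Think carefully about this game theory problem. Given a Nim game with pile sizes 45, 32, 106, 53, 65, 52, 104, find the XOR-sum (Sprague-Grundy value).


We need the XOR (exclusive or) of all pile sizes.
After XOR-ing pile 1 (size 45): 0 XOR 45 = 45
After XOR-ing pile 2 (size 32): 45 XOR 32 = 13
After XOR-ing pile 3 (size 106): 13 XOR 106 = 103
After XOR-ing pile 4 (size 53): 103 XOR 53 = 82
After XOR-ing pile 5 (size 65): 82 XOR 65 = 19
After XOR-ing pile 6 (size 52): 19 XOR 52 = 39
After XOR-ing pile 7 (size 104): 39 XOR 104 = 79
The Nim-value of this position is 79.

79


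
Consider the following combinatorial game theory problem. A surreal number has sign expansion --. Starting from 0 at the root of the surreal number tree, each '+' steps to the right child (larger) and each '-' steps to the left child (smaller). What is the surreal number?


Sign expansion: --
Rule: track bounds (lo, hi), initially (-inf, +inf). On '+', the current value becomes lo and we move to the simplest number in (value, hi): value + 1 if hi = +inf, otherwise the midpoint (value + hi)/2. On '-', the current value becomes hi and we move to value - 1 if lo = -inf, otherwise the midpoint (lo + value)/2.
Start at 0.
Step 1: sign = -, move left. Bounds: (-inf, 0). Value = -1
Step 2: sign = -, move left. Bounds: (-inf, -1). Value = -2
The surreal number with sign expansion -- is -2.

-2


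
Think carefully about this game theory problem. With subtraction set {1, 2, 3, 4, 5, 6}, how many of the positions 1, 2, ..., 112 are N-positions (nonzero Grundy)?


Subtraction set S = {1, 2, 3, 4, 5, 6}, so G(n) = n mod 7.
G(n) = 0 when n is a multiple of 7.
Multiples of 7 in [1, 112]: 16
N-positions (nonzero Grundy) = 112 - 16 = 96

96


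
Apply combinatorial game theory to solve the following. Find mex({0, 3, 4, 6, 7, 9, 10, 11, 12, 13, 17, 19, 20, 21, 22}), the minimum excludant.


Set = {0, 3, 4, 6, 7, 9, 10, 11, 12, 13, 17, 19, 20, 21, 22}
0 is in the set.
1 is NOT in the set. This is the mex.
mex = 1

1


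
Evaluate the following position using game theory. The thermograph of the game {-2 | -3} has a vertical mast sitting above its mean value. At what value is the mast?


Game = {-2 | -3}, a switch {a | b} with numbers a > b.
Its thermograph has left wall a - t and right wall b + t, which meet at t = (a - b)/2, where both equal (a + b)/2. So the mast (mean value) is at (a + b)/2.
Mean = (-2 + (-3))/2 = -5/2 = -5/2

-5/2


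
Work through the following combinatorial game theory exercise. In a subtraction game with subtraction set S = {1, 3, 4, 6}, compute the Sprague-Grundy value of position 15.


The subtraction set is S = {1, 3, 4, 6}.
G(k) = mex{ G(k - s) : s in S, s <= k }. We compute iteratively: G(0) = 0.
G(1) = mex({0}) = 1
G(2) = mex({1}) = 0
G(3) = mex({0}) = 1
G(4) = mex({0, 1}) = 2
G(5) = mex({0, 1, 2}) = 3
G(6) = mex({0, 1, 3}) = 2
G(7) = mex({1, 2}) = 0
G(8) = mex({0, 2, 3}) = 1
G(9) = mex({1, 2, 3}) = 0
G(10) = mex({0, 2}) = 1
G(11) = mex({0, 1, 3}) = 2
G(12) = mex({0, 1, 2}) = 3
Observe that G(7)..G(12) = 0, 1, 0, 1, 2, 3 repeats G(0)..G(5) = 0, 1, 0, 1, 2, 3.
For k >= max(S) = 6, G(k) is determined by the previous 6 values G(k-6)..G(k-1); a window of 6 consecutive values has recurred shifted by 7, so by induction G(k + 7) = G(k) for all k >= 0: the sequence is periodic from the start with period 7.
One period: G(0..6) = 0, 1, 0, 1, 2, 3, 2.
15 mod 7 = 1, so G(15) = G(1) = 1.

1


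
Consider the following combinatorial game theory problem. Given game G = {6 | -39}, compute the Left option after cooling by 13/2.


Original game: {6 | -39} (a switch {a | b} with a > b).
Cooling by t (for t below the temperature (a - b)/2 = 45/2) taxes each move by t: {a | b} cooled by t is {a - t | b + t}.
Cooling amount: t = 13/2
Cooled Left option: 6 - 13/2 = -1/2
Cooled Right option: -39 + 13/2 = -65/2
Cooled game: {-1/2 | -65/2}
Left option = -1/2

-1/2


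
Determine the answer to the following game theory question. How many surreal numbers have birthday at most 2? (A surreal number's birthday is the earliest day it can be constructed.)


Day 0: {|} = 0 is born. Count = 1.
Day n: the number of surreal numbers born by day n is 2^(n+1) - 1.
By day 0: 2^1 - 1 = 1
By day 1: 2^2 - 1 = 3
By day 2: 2^3 - 1 = 7
By day 2: 7 surreal numbers.

7


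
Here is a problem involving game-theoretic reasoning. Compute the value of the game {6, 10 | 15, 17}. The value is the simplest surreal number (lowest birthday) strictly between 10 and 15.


Left options: {6, 10}, max = 10
Right options: {15, 17}, min = 15
All options are numbers and max(Left) < min(Right), so by the simplicity theorem the value is the simplest (earliest-born) number strictly between 10 and 15.
Integers 11 through 14 all lie strictly between 10 and 15.
Among integers, the simplest (lowest birthday = smallest |n|; 0 is born on day 0, +-n on day n) is 11.
No non-integer in the interval can be simpler: if x is a non-integer in the interval, then floor(x) or ceil(x) also lies in the interval (the interval contains an integer), and both are proper prefixes of x's sign expansion, i.e. born earlier. So the game value is 11.
Game value = 11

11


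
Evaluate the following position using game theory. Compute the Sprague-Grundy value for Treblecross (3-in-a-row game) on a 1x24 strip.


Treblecross: place X on empty cells; 3-in-a-row wins.
Playing within two cells of an existing X lets the opponent win at once, so sensible play treats the cells i-2..i+2 around each X as dead. The player left with no safe cell loses, so this is a normal-play take-away game on strips of safe cells.
Placing X at cell i (0-indexed) of a strip of k safe cells leaves independent strips of sizes max(0, i-2) and max(0, k-i-3). Hence G(k) = mex{ G(max(0,i-2)) XOR G(max(0,k-i-3)) : 0 <= i < k }, with G(0) = 0.
G(1): splits (0,0):0^0=0 -> mex({0}) = 1
G(2): splits (0,0):0^0=0 -> mex({0}) = 1
G(3): splits (0,0):0^0=0 -> mex({0}) = 1
G(4): splits (0,1):0^1=1 (0,0):0^0=0 -> mex({0, 1}) = 2
G(5): splits (0,2):0^1=1 (0,1):0^1=1 (0,0):0^0=0 -> mex({0, 1}) = 2
G(6) = mex({1}) = 0
G(7) = mex({0, 1, 2}) = 3
G(8) = mex({0, 1, 2}) = 3
G(9) = mex({0, 2}) = 1
G(10) = mex({0, 2, 3}) = 1
G(11) = mex({0, 3}) = 1
G(12) = mex({1, 3}) = 0
G(13) = mex({0, 1, 2, 3}) = 4
G(14) = mex({0, 1, 2}) = 3
G(15) = mex({0, 1, 2}) = 3
G(16) = mex({0, 1, 2, 4}) = 3
G(17) = mex({0, 1, 3, 4}) = 2
G(18) = mex({0, 1, 3, 4}) = 2
G(19) = mex({0, 1, 3, 5}) = 2
G(20) = mex({0, 1, 2, 3, 5}) = 4
G(21) = mex({0, 1, 2, 3, 5}) = 4
G(22) = mex({1, 2, 6}) = 0
G(23) = mex({0, 1, 2, 3, 4, 6}) = 5
G(24) = mex({0, 1, 2, 3, 4}) = 5
Therefore G(24) = 5.

5


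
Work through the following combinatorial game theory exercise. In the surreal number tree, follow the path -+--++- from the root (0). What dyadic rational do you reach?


Sign expansion: -+--++-
Rule: track bounds (lo, hi), initially (-inf, +inf). On '+', the current value becomes lo and we move to the simplest number in (value, hi): value + 1 if hi = +inf, otherwise the midpoint (value + hi)/2. On '-', the current value becomes hi and we move to value - 1 if lo = -inf, otherwise the midpoint (lo + value)/2.
Start at 0.
Step 1: sign = -, move left. Bounds: (-inf, 0). Value = -1
Step 2: sign = +, move right. Bounds: (-1, 0). Value = -1/2
Step 3: sign = -, move left. Bounds: (-1, -1/2). Value = -3/4
Step 4: sign = -, move left. Bounds: (-1, -3/4). Value = -7/8
Step 5: sign = +, move right. Bounds: (-7/8, -3/4). Value = -13/16
Step 6: sign = +, move right. Bounds: (-13/16, -3/4). Value = -25/32
Step 7: sign = -, move left. Bounds: (-13/16, -25/32). Value = -51/64
The surreal number with sign expansion -+--++- is -51/64.

-51/64


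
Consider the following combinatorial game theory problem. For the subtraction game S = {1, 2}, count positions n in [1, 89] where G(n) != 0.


Subtraction set S = {1, 2}, so G(n) = n mod 3.
G(n) = 0 when n is a multiple of 3.
Multiples of 3 in [1, 89]: 29
N-positions (nonzero Grundy) = 89 - 29 = 60

60


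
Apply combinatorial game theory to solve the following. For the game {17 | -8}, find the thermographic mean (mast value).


Game = {17 | -8}, a switch {a | b} with numbers a > b.
Its thermograph has left wall a - t and right wall b + t, which meet at t = (a - b)/2, where both equal (a + b)/2. So the mast (mean value) is at (a + b)/2.
Mean = (17 + (-8))/2 = 9/2 = 9/2

9/2


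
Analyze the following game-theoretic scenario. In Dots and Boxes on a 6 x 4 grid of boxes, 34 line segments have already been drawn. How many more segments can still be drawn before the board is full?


Grid: 6 x 4 boxes, i.e. 7 rows and 5 columns of dots.
Horizontal edges: (rows + 1) * cols = 7 * 4 = 28
Vertical edges: rows * (cols + 1) = 6 * 5 = 30
Total edges: 28 + 30 = 58
Edges drawn: 34
Remaining: 58 - 34 = 24

24


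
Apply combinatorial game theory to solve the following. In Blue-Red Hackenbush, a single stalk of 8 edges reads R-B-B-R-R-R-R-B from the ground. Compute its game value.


Edges (from ground): R-B-B-R-R-R-R-B
By Berlekamp's sign-expansion rule, a Blue-Red Hackenbush stalk has the value of the surreal number whose sign sequence is the edge sequence with B -> + and R -> -.
Sign sequence: -++----+
Trace the sign expansion in the surreal number tree, starting from 0:
Edge 1: R (sign -) -> bounds (-inf, 0), value = -1
Edge 2: B (sign +) -> bounds (-1, 0), value = -1/2
Edge 3: B (sign +) -> bounds (-1/2, 0), value = -1/4
Edge 4: R (sign -) -> bounds (-1/2, -1/4), value = -3/8
Edge 5: R (sign -) -> bounds (-1/2, -3/8), value = -7/16
Edge 6: R (sign -) -> bounds (-1/2, -7/16), value = -15/32
Edge 7: R (sign -) -> bounds (-1/2, -15/32), value = -31/64
Edge 8: B (sign +) -> bounds (-31/64, -15/32), value = -61/128
Game value = -61/128

-61/128


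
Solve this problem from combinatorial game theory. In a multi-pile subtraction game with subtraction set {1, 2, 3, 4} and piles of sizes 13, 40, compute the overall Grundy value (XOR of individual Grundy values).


Subtraction set: {1, 2, 3, 4}
For this subtraction set, G(n) = n mod 5 (period = max + 1 = 5).
Pile 1 (size 13): G(13) = 13 mod 5 = 3
Pile 2 (size 40): G(40) = 40 mod 5 = 0
Total Grundy value = XOR of all: 3 XOR 0 = 3

3


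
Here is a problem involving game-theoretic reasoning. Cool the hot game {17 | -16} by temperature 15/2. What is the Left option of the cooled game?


Original game: {17 | -16} (a switch {a | b} with a > b).
Cooling by t (for t below the temperature (a - b)/2 = 33/2) taxes each move by t: {a | b} cooled by t is {a - t | b + t}.
Cooling amount: t = 15/2
Cooled Left option: 17 - 15/2 = 19/2
Cooled Right option: -16 + 15/2 = -17/2
Cooled game: {19/2 | -17/2}
Left option = 19/2

19/2


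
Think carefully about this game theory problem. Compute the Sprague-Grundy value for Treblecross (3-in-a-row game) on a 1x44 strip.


Treblecross: place X on empty cells; 3-in-a-row wins.
Playing within two cells of an existing X lets the opponent win at once, so sensible play treats the cells i-2..i+2 around each X as dead. The player left with no safe cell loses, so this is a normal-play take-away game on strips of safe cells.
Placing X at cell i (0-indexed) of a strip of k safe cells leaves independent strips of sizes max(0, i-2) and max(0, k-i-3). Hence G(k) = mex{ G(max(0,i-2)) XOR G(max(0,k-i-3)) : 0 <= i < k }, with G(0) = 0.
G(1): splits (0,0):0^0=0 -> mex({0}) = 1
G(2): splits (0,0):0^0=0 -> mex({0}) = 1
G(3): splits (0,0):0^0=0 -> mex({0}) = 1
G(4): splits (0,1):0^1=1 (0,0):0^0=0 -> mex({0, 1}) = 2
G(5): splits (0,2):0^1=1 (0,1):0^1=1 (0,0):0^0=0 -> mex({0, 1}) = 2
G(6) = mex({1}) = 0
G(7) = mex({0, 1, 2}) = 3
G(8) = mex({0, 1, 2}) = 3
G(9) = mex({0, 2}) = 1
G(10) = mex({0, 2, 3}) = 1
G(11) = mex({0, 3}) = 1
G(12) = mex({1, 3}) = 0
G(13) = mex({0, 1, 2, 3}) = 4
G(14) = mex({0, 1, 2}) = 3
G(15) = mex({0, 1, 2}) = 3
G(16) = mex({0, 1, 2, 4}) = 3
G(17) = mex({0, 1, 3, 4}) = 2
G(18) = mex({0, 1, 3, 4}) = 2
G(19) = mex({0, 1, 3, 5}) = 2
G(20) = mex({0, 1, 2, 3, 5}) = 4
G(21) = mex({0, 1, 2, 3, 5}) = 4
G(22) = mex({1, 2, 6}) = 0
G(23) = mex({0, 1, 2, 3, 4, 6}) = 5
G(24) = mex({0, 1, 2, 3, 4}) = 5
G(25) = mex({0, 1, 3, 4, 7}) = 2
G(26) = mex({0, 1, 3, 4, 5, 7}) = 2
G(27) = mex({0, 1, 3, 5}) = 2
G(28) = mex({0, 1, 2, 5}) = 3
G(29) = mex({0, 1, 2, 4, 5, 6}) = 3
G(30) = mex({1, 2, 4, 6}) = 0
G(31) = mex({0, 1, 2, 3, 4, 6}) = 5
G(32) = mex({1, 2, 3, 4, 7}) = 0
G(33) = mex({0, 3, 7}) = 1
G(34) = mex({0, 2, 3, 5, 7}) = 1
G(35) = mex({0, 2, 3, 5, 6}) = 1
G(36) = mex({0, 1, 2, 5, 6}) = 3
G(37) = mex({0, 1, 2, 4, 5, 6}) = 3
G(38) = mex({0, 1, 2, 4}) = 3
G(39) = mex({0, 1, 2, 3, 4, 7}) = 5
G(40) = mex({0, 1, 2, 3, 4, 5, 7}) = 6
G(41) = mex({0, 1, 2, 3, 5, 7}) = 4
G(42) = mex({0, 1, 2, 3, 5, 6, 7}) = 4
G(43) = mex({0, 2, 3, 5, 6}) = 1
G(44) = mex({1, 2, 3, 4, 5, 6}) = 0
Therefore G(44) = 0.

0


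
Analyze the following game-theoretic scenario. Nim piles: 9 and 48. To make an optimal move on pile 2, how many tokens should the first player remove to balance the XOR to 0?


Piles: 9 and 48
Current XOR: 9 XOR 48 = 57 (non-zero, so this is an N-position).
To make the XOR zero, we need to find a move that balances the piles.
For pile 2 (size 48): target = 48 XOR 57 = 9
We reduce pile 2 from 48 to 9.
Tokens removed: 48 - 9 = 39
Verification: 9 XOR 9 = 0

39


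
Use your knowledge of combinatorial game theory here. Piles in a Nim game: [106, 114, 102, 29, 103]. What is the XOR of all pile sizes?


We need the XOR (exclusive or) of all pile sizes.
After XOR-ing pile 1 (size 106): 0 XOR 106 = 106
After XOR-ing pile 2 (size 114): 106 XOR 114 = 24
After XOR-ing pile 3 (size 102): 24 XOR 102 = 126
After XOR-ing pile 4 (size 29): 126 XOR 29 = 99
After XOR-ing pile 5 (size 103): 99 XOR 103 = 4
The Nim-value of this position is 4.

4


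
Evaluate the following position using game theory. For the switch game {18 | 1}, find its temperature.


The game is {18 | 1}, a switch {a | b} with numbers a > b.
Cooling {a | b} by t gives {a - t | b + t}, which stops being hot when a - t = b + t, i.e. at t = (a - b)/2. So the temperature of a switch is (a - b)/2.
Temperature = (Left option - Right option) / 2
= (18 - (1)) / 2
= 17 / 2
= 17/2

17/2


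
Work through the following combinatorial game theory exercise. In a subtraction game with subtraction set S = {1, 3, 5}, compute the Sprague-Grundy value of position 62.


The subtraction set is S = {1, 3, 5}.
G(k) = mex{ G(k - s) : s in S, s <= k }. We compute iteratively: G(0) = 0.
G(1) = mex({0}) = 1
G(2) = mex({1}) = 0
G(3) = mex({0}) = 1
G(4) = mex({1}) = 0
G(5) = mex({0}) = 1
G(6) = mex({1}) = 0
Observe that G(2)..G(6) = 0, 1, 0, 1, 0 repeats G(0)..G(4) = 0, 1, 0, 1, 0.
For k >= max(S) = 5, G(k) is determined by the previous 5 values G(k-5)..G(k-1); a window of 5 consecutive values has recurred shifted by 2, so by induction G(k + 2) = G(k) for all k >= 0: the sequence is periodic from the start with period 2.
One period: G(0..1) = 0, 1.
62 mod 2 = 0, so G(62) = G(0) = 0.

0


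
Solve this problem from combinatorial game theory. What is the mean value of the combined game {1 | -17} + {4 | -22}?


G1 = {1 | -17}, G2 = {4 | -22}
Each is a switch {a | b} with numbers a > b; its mean value is (a + b)/2, and mean value is additive over game sums: m(G1 + G2) = m(G1) + m(G2).
Mean of G1 = (1 + (-17))/2 = -16/2 = -8
Mean of G2 = (4 + (-22))/2 = -18/2 = -9
Mean of G1 + G2 = -8 + -9 = -17

-17


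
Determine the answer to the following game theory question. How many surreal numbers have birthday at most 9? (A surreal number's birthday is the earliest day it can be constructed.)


Day 0: {|} = 0 is born. Count = 1.
Day n: the number of surreal numbers born by day n is 2^(n+1) - 1.
By day 0: 2^1 - 1 = 1
By day 1: 2^2 - 1 = 3
By day 2: 2^3 - 1 = 7
By day 3: 2^4 - 1 = 15
By day 4: 2^5 - 1 = 31
By day 5: 2^6 - 1 = 63
By day 6: 2^7 - 1 = 127
By day 7: 2^8 - 1 = 255
By day 8: 2^9 - 1 = 511
By day 9: 2^10 - 1 = 1023
By day 9: 1023 surreal numbers.

1023


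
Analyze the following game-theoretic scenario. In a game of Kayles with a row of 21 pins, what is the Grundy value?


Kayles: a move removes 1 or 2 adjacent pins from a contiguous row.
Removing pins from a row of k leaves two independent rows (a, b) with a + b = k - 1 (one pin) or a + b = k - 2 (two pins); an end removal gives a = 0.
By Sprague-Grundy, G(k) = mex{ G(a) XOR G(b) } over all these splits. G(0) = 0.
G(1): splits (0,0):0^0=0 -> mex({0}) = 1
G(2): splits (0,1):0^1=1 (0,0):0^0=0 -> mex({0, 1}) = 2
G(3): splits (0,2):0^2=2 (1,1):1^1=0 (0,1):0^1=1 -> mex({0, 1, 2}) = 3
G(4): splits (0,3):0^3=3 (1,2):1^2=3 (0,2):0^2=2 (1,1):1^1=0 -> mex({0, 2, 3}) = 1
G(5): splits (0,4):0^1=1 (1,3):1^3=2 (2,2):2^2=0 (0,3):0^3=3 (1,2):1^2=3 -> mex({0, 1, 2, 3}) = 4
G(6) = mex({0, 1, 2, 4}) = 3
G(7) = mex({0, 1, 3, 4, 5}) = 2
G(8) = mex({0, 2, 3, 5, 6}) = 1
G(9) = mex({0, 1, 2, 3, 6, 7}) = 4
G(10) = mex({0, 1, 3, 4, 5, 7}) = 2
G(11) = mex({0, 1, 2, 3, 4, 5}) = 6
G(12) = mex({0, 1, 2, 3, 5, 6, 7}) = 4
G(13) = mex({0, 2, 3, 4, 6, 7}) = 1
G(14) = mex({0, 1, 4, 5, 6, 7}) = 2
G(15) = mex({0, 1, 2, 3, 4, 5, 6}) = 7
G(16) = mex({0, 2, 3, 5, 6, 7}) = 1
G(17) = mex({0, 1, 2, 3, 5, 6, 7}) = 4
G(18) = mex({0, 1, 2, 4, 5, 6}) = 3
G(19) = mex({0, 1, 3, 4, 5, 7}) = 2
G(20) = mex({0, 2, 3, 4, 5, 6, 7}) = 1
G(21) = mex({0, 1, 2, 3, 5, 6, 7}) = 4
Therefore G(21) = 4.

4


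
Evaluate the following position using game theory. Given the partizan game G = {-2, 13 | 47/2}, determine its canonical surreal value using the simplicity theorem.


Left options: {-2, 13}, max = 13
Right options: {47/2}, min = 47/2
All options are numbers and max(Left) < min(Right), so by the simplicity theorem the value is the simplest (earliest-born) number strictly between 13 and 47/2.
Integers 14 through 23 all lie strictly between 13 and 47/2.
Among integers, the simplest (lowest birthday = smallest |n|; 0 is born on day 0, +-n on day n) is 14.
No non-integer in the interval can be simpler: if x is a non-integer in the interval, then floor(x) or ceil(x) also lies in the interval (the interval contains an integer), and both are proper prefixes of x's sign expansion, i.e. born earlier. So the game value is 14.
Game value = 14

14


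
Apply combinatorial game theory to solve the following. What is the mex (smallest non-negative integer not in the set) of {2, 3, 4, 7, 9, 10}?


Set = {2, 3, 4, 7, 9, 10}
0 is NOT in the set. This is the mex.
mex = 0

0


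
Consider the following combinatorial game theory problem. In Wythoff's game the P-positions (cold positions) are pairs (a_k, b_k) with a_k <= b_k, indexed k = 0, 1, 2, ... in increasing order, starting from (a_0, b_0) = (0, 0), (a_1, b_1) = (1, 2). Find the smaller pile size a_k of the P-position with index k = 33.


By Wythoff's theorem, a_k = floor(k * phi) and b_k = floor(k * phi^2) = a_k + k, where phi = (1 + sqrt(5))/2 is the golden ratio.
phi = (1 + sqrt(5))/2 = 1.618034
k = 33
k * phi = 33 * 1.618034 = 53.395122
a_33 = floor(k * phi) = 53

53


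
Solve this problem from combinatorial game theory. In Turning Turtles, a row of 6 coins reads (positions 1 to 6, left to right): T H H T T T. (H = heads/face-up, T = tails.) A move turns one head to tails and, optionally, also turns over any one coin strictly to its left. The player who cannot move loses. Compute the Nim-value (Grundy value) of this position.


Coins: T H H T T T
Key fact: a single head at position k behaves exactly like a Nim heap of size k (turning it to T and optionally flipping a coin at j < k corresponds to moving the heap from k to j, or to 0), and heads combine as a disjunctive sum (two heads at the same place would cancel, matching j XOR j = 0). So the Nim-value is the XOR of the 1-indexed positions of the heads.
Face-up positions (1-indexed): [2, 3]
XOR 0 with 2: 0 XOR 2 = 2
XOR 2 with 3: 2 XOR 3 = 1
Nim-value = 1

1


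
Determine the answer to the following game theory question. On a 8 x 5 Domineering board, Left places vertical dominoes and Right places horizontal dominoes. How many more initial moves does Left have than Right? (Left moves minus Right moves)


Board is 8 x 5 (rows x cols).
Left (vertical) placements: (rows-1) * cols = 7 * 5 = 35
Right (horizontal) placements: rows * (cols-1) = 8 * 4 = 32
Advantage = Left - Right = 35 - 32 = 3

3


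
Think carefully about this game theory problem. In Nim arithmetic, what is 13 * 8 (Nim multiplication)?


Nim multiplication is bilinear over XOR: (u XOR v) * w = (u*w) XOR (v*w).
So we split each operand into its bit components and XOR the pairwise Nim products.
13 = 1 + 4 + 8 (as XOR of powers of 2).
8 = 8 (as XOR of powers of 2).
Using the standard Nim-product table on single bits:
  2*2 = 3,   2*4 = 8,   2*8 = 12,
  4*4 = 6,   4*8 = 11,  8*8 = 13,
and  1*x = x (identity), k*l = l*k (commutative).
Pairwise Nim products:
  1 * 8 = 8
  4 * 8 = 11
  8 * 8 = 13
XOR them: 8 XOR 11 XOR 13 = 14.
Result: 13 * 8 = 14 (in Nim).

14


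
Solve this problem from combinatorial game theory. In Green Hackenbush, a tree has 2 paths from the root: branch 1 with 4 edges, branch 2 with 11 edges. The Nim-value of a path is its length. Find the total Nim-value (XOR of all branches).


The tree has 2 branches from the ground vertex.
In Green Hackenbush, the Nim-value of a simple path of length k is k.
Branch 1: length 4, Nim-value = 4
Branch 2: length 11, Nim-value = 11
Total Nim-value = XOR of all branch values:
0 XOR 4 = 4
4 XOR 11 = 15
Nim-value of the tree = 15

15


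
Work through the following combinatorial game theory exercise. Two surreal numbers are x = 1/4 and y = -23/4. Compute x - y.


x = 1/4, y = -23/4
Converting to common denominator: 4
x = 1/4, y = -23/4
x - y = 1/4 - -23/4 = 6

6


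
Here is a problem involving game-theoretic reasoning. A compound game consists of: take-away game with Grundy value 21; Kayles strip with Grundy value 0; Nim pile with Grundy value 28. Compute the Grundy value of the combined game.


By the Sprague-Grundy theorem, the Grundy value of a sum of games is the XOR of individual Grundy values.
take-away game: Grundy value = 21. Running XOR: 0 XOR 21 = 21
Kayles strip: Grundy value = 0. Running XOR: 21 XOR 0 = 21
Nim pile: Grundy value = 28. Running XOR: 21 XOR 28 = 9
The combined Grundy value is 9.

9


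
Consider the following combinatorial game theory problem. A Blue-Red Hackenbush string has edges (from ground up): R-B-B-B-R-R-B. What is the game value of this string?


Edges (from ground): R-B-B-B-R-R-B
By Berlekamp's sign-expansion rule, a Blue-Red Hackenbush stalk has the value of the surreal number whose sign sequence is the edge sequence with B -> + and R -> -.
Sign sequence: -+++--+
Trace the sign expansion in the surreal number tree, starting from 0:
Edge 1: R (sign -) -> bounds (-inf, 0), value = -1
Edge 2: B (sign +) -> bounds (-1, 0), value = -1/2
Edge 3: B (sign +) -> bounds (-1/2, 0), value = -1/4
Edge 4: B (sign +) -> bounds (-1/4, 0), value = -1/8
Edge 5: R (sign -) -> bounds (-1/4, -1/8), value = -3/16
Edge 6: R (sign -) -> bounds (-1/4, -3/16), value = -7/32
Edge 7: B (sign +) -> bounds (-7/32, -3/16), value = -13/64
Game value = -13/64

-13/64


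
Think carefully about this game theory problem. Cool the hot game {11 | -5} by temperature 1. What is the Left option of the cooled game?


Original game: {11 | -5} (a switch {a | b} with a > b).
Cooling by t (for t below the temperature (a - b)/2 = 8) taxes each move by t: {a | b} cooled by t is {a - t | b + t}.
Cooling amount: t = 1
Cooled Left option: 11 - 1 = 10
Cooled Right option: -5 + 1 = -4
Cooled game: {10 | -4}
Left option = 10

10


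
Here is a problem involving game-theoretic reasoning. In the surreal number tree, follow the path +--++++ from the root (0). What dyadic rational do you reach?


Sign expansion: +--++++
Rule: track bounds (lo, hi), initially (-inf, +inf). On '+', the current value becomes lo and we move to the simplest number in (value, hi): value + 1 if hi = +inf, otherwise the midpoint (value + hi)/2. On '-', the current value becomes hi and we move to value - 1 if lo = -inf, otherwise the midpoint (lo + value)/2.
Start at 0.
Step 1: sign = +, move right. Bounds: (0, +inf). Value = 1
Step 2: sign = -, move left. Bounds: (0, 1). Value = 1/2
Step 3: sign = -, move left. Bounds: (0, 1/2). Value = 1/4
Step 4: sign = +, move right. Bounds: (1/4, 1/2). Value = 3/8
Step 5: sign = +, move right. Bounds: (3/8, 1/2). Value = 7/16
Step 6: sign = +, move right. Bounds: (7/16, 1/2). Value = 15/32
Step 7: sign = +, move right. Bounds: (15/32, 1/2). Value = 31/64
The surreal number with sign expansion +--++++ is 31/64.

31/64


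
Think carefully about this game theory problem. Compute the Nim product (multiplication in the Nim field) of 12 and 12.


Nim multiplication is bilinear over XOR: (u XOR v) * w = (u*w) XOR (v*w).
So we split each operand into its bit components and XOR the pairwise Nim products.
12 = 4 + 8 (as XOR of powers of 2).
12 = 4 + 8 (as XOR of powers of 2).
Using the standard Nim-product table on single bits:
  2*2 = 3,   2*4 = 8,   2*8 = 12,
  4*4 = 6,   4*8 = 11,  8*8 = 13,
and  1*x = x (identity), k*l = l*k (commutative).
Pairwise Nim products:
  4 * 4 = 6
  4 * 8 = 11
  8 * 4 = 11
  8 * 8 = 13
XOR them: 6 XOR 11 XOR 11 XOR 13 = 11.
Result: 12 * 12 = 11 (in Nim).

11


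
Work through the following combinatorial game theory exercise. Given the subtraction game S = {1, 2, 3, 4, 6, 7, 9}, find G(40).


The subtraction set is S = {1, 2, 3, 4, 6, 7, 9}.
G(k) = mex{ G(k - s) : s in S, s <= k }. We compute iteratively: G(0) = 0.
G(1) = mex({0}) = 1
G(2) = mex({0, 1}) = 2
G(3) = mex({0, 1, 2}) = 3
G(4) = mex({0, 1, 2, 3}) = 4
G(5) = mex({1, 2, 3, 4}) = 0
G(6) = mex({0, 2, 3, 4}) = 1
G(7) = mex({0, 1, 3, 4}) = 2
G(8) = mex({0, 1, 2, 4}) = 3
G(9) = mex({0, 1, 2, 3}) = 4
G(10) = mex({1, 2, 3, 4}) = 0
G(11) = mex({0, 2, 3, 4}) = 1
G(12) = mex({0, 1, 3, 4}) = 2
G(13) = mex({0, 1, 2, 4}) = 3
Observe that G(5)..G(13) = 0, 1, 2, 3, 4, 0, 1, 2, 3 repeats G(0)..G(8) = 0, 1, 2, 3, 4, 0, 1, 2, 3.
For k >= max(S) = 9, G(k) is determined by the previous 9 values G(k-9)..G(k-1); a window of 9 consecutive values has recurred shifted by 5, so by induction G(k + 5) = G(k) for all k >= 0: the sequence is periodic from the start with period 5.
One period: G(0..4) = 0, 1, 2, 3, 4.
40 mod 5 = 0, so G(40) = G(0) = 0.

0


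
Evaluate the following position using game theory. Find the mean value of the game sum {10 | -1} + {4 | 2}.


G1 = {10 | -1}, G2 = {4 | 2}
Each is a switch {a | b} with numbers a > b; its mean value is (a + b)/2, and mean value is additive over game sums: m(G1 + G2) = m(G1) + m(G2).
Mean of G1 = (10 + (-1))/2 = 9/2 = 9/2
Mean of G2 = (4 + (2))/2 = 6/2 = 3
Mean of G1 + G2 = 9/2 + 3 = 15/2

15/2


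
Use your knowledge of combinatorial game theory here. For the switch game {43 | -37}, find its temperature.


The game is {43 | -37}, a switch {a | b} with numbers a > b.
Cooling {a | b} by t gives {a - t | b + t}, which stops being hot when a - t = b + t, i.e. at t = (a - b)/2. So the temperature of a switch is (a - b)/2.
Temperature = (Left option - Right option) / 2
= (43 - (-37)) / 2
= 80 / 2
= 40

40


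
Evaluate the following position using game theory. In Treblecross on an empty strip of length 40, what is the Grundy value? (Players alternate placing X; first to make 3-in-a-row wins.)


Treblecross: place X on empty cells; 3-in-a-row wins.
Playing within two cells of an existing X lets the opponent win at once, so sensible play treats the cells i-2..i+2 around each X as dead. The player left with no safe cell loses, so this is a normal-play take-away game on strips of safe cells.
Placing X at cell i (0-indexed) of a strip of k safe cells leaves independent strips of sizes max(0, i-2) and max(0, k-i-3). Hence G(k) = mex{ G(max(0,i-2)) XOR G(max(0,k-i-3)) : 0 <= i < k }, with G(0) = 0.
G(1): splits (0,0):0^0=0 -> mex({0}) = 1
G(2): splits (0,0):0^0=0 -> mex({0}) = 1
G(3): splits (0,0):0^0=0 -> mex({0}) = 1
G(4): splits (0,1):0^1=1 (0,0):0^0=0 -> mex({0, 1}) = 2
G(5): splits (0,2):0^1=1 (0,1):0^1=1 (0,0):0^0=0 -> mex({0, 1}) = 2
G(6) = mex({1}) = 0
G(7) = mex({0, 1, 2}) = 3
G(8) = mex({0, 1, 2}) = 3
G(9) = mex({0, 2}) = 1
G(10) = mex({0, 2, 3}) = 1
G(11) = mex({0, 3}) = 1
G(12) = mex({1, 3}) = 0
G(13) = mex({0, 1, 2, 3}) = 4
G(14) = mex({0, 1, 2}) = 3
G(15) = mex({0, 1, 2}) = 3
G(16) = mex({0, 1, 2, 4}) = 3
G(17) = mex({0, 1, 3, 4}) = 2
G(18) = mex({0, 1, 3, 4}) = 2
G(19) = mex({0, 1, 3, 5}) = 2
G(20) = mex({0, 1, 2, 3, 5}) = 4
G(21) = mex({0, 1, 2, 3, 5}) = 4
G(22) = mex({1, 2, 6}) = 0
G(23) = mex({0, 1, 2, 3, 4, 6}) = 5
G(24) = mex({0, 1, 2, 3, 4}) = 5
G(25) = mex({0, 1, 3, 4, 7}) = 2
G(26) = mex({0, 1, 3, 4, 5, 7}) = 2
G(27) = mex({0, 1, 3, 5}) = 2
G(28) = mex({0, 1, 2, 5}) = 3
G(29) = mex({0, 1, 2, 4, 5, 6}) = 3
G(30) = mex({1, 2, 4, 6}) = 0
G(31) = mex({0, 1, 2, 3, 4, 6}) = 5
G(32) = mex({1, 2, 3, 4, 7}) = 0
G(33) = mex({0, 3, 7}) = 1
G(34) = mex({0, 2, 3, 5, 7}) = 1
G(35) = mex({0, 2, 3, 5, 6}) = 1
G(36) = mex({0, 1, 2, 5, 6}) = 3
G(37) = mex({0, 1, 2, 4, 5, 6}) = 3
G(38) = mex({0, 1, 2, 4}) = 3
G(39) = mex({0, 1, 2, 3, 4, 7}) = 5
G(40) = mex({0, 1, 2, 3, 4, 5, 7}) = 6
Therefore G(40) = 6.

6


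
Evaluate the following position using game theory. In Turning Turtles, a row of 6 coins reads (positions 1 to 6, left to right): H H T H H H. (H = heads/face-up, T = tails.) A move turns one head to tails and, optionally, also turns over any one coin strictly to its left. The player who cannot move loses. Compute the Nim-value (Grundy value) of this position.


Coins: H H T H H H
Key fact: a single head at position k behaves exactly like a Nim heap of size k (turning it to T and optionally flipping a coin at j < k corresponds to moving the heap from k to j, or to 0), and heads combine as a disjunctive sum (two heads at the same place would cancel, matching j XOR j = 0). So the Nim-value is the XOR of the 1-indexed positions of the heads.
Face-up positions (1-indexed): [1, 2, 4, 5, 6]
XOR 0 with 1: 0 XOR 1 = 1
XOR 1 with 2: 1 XOR 2 = 3
XOR 3 with 4: 3 XOR 4 = 7
XOR 7 with 5: 7 XOR 5 = 2
XOR 2 with 6: 2 XOR 6 = 4
Nim-value = 4

4


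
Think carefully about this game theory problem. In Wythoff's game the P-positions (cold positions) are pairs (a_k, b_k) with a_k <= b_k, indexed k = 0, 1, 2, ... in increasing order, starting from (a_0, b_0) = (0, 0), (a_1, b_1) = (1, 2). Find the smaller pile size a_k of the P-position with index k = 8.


By Wythoff's theorem, a_k = floor(k * phi) and b_k = floor(k * phi^2) = a_k + k, where phi = (1 + sqrt(5))/2 is the golden ratio.
phi = (1 + sqrt(5))/2 = 1.618034
k = 8
k * phi = 8 * 1.618034 = 12.944272
a_8 = floor(k * phi) = 12

12


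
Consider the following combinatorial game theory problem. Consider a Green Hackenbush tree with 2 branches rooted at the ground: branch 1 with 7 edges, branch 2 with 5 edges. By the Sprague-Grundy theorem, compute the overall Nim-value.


The tree has 2 branches from the ground vertex.
In Green Hackenbush, the Nim-value of a simple path of length k is k.
Branch 1: length 7, Nim-value = 7
Branch 2: length 5, Nim-value = 5
Total Nim-value = XOR of all branch values:
0 XOR 7 = 7
7 XOR 5 = 2
Nim-value of the tree = 2

2


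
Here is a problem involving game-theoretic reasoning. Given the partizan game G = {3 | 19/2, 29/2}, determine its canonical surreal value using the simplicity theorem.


Left options: {3}, max = 3
Right options: {19/2, 29/2}, min = 19/2
All options are numbers and max(Left) < min(Right), so by the simplicity theorem the value is the simplest (earliest-born) number strictly between 3 and 19/2.
Integers 4 through 9 all lie strictly between 3 and 19/2.
Among integers, the simplest (lowest birthday = smallest |n|; 0 is born on day 0, +-n on day n) is 4.
No non-integer in the interval can be simpler: if x is a non-integer in the interval, then floor(x) or ceil(x) also lies in the interval (the interval contains an integer), and both are proper prefixes of x's sign expansion, i.e. born earlier. So the game value is 4.
Game value = 4

4


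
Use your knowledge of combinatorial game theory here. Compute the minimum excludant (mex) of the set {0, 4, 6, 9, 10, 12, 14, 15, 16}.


Set = {0, 4, 6, 9, 10, 12, 14, 15, 16}
0 is in the set.
1 is NOT in the set. This is the mex.
mex = 1

1


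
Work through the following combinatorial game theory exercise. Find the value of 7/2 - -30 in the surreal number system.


x = 7/2, y = -30
Converting to common denominator: 2
x = 7/2, y = -60/2
x - y = 7/2 - -30 = 67/2

67/2


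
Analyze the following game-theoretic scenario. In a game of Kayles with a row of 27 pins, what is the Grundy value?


Kayles: a move removes 1 or 2 adjacent pins from a contiguous row.
Removing pins from a row of k leaves two independent rows (a, b) with a + b = k - 1 (one pin) or a + b = k - 2 (two pins); an end removal gives a = 0.
By Sprague-Grundy, G(k) = mex{ G(a) XOR G(b) } over all these splits. G(0) = 0.
G(1): splits (0,0):0^0=0 -> mex({0}) = 1
G(2): splits (0,1):0^1=1 (0,0):0^0=0 -> mex({0, 1}) = 2
G(3): splits (0,2):0^2=2 (1,1):1^1=0 (0,1):0^1=1 -> mex({0, 1, 2}) = 3
G(4): splits (0,3):0^3=3 (1,2):1^2=3 (0,2):0^2=2 (1,1):1^1=0 -> mex({0, 2, 3}) = 1
G(5): splits (0,4):0^1=1 (1,3):1^3=2 (2,2):2^2=0 (0,3):0^3=3 (1,2):1^2=3 -> mex({0, 1, 2, 3}) = 4
G(6) = mex({0, 1, 2, 4}) = 3
G(7) = mex({0, 1, 3, 4, 5}) = 2
G(8) = mex({0, 2, 3, 5, 6}) = 1
G(9) = mex({0, 1, 2, 3, 6, 7}) = 4
G(10) = mex({0, 1, 3, 4, 5, 7}) = 2
G(11) = mex({0, 1, 2, 3, 4, 5}) = 6
G(12) = mex({0, 1, 2, 3, 5, 6, 7}) = 4
G(13) = mex({0, 2, 3, 4, 6, 7}) = 1
G(14) = mex({0, 1, 4, 5, 6, 7}) = 2
G(15) = mex({0, 1, 2, 3, 4, 5, 6}) = 7
G(16) = mex({0, 2, 3, 5, 6, 7}) = 1
G(17) = mex({0, 1, 2, 3, 5, 6, 7}) = 4
G(18) = mex({0, 1, 2, 4, 5, 6}) = 3
G(19) = mex({0, 1, 3, 4, 5, 7}) = 2
G(20) = mex({0, 2, 3, 4, 5, 6, 7}) = 1
G(21) = mex({0, 1, 2, 3, 5, 6, 7}) = 4
G(22) = mex({0, 1, 2, 3, 4, 5, 7}) = 6
G(23) = mex({0, 1, 2, 3, 4, 5, 6}) = 7
G(24) = mex({0, 1, 2, 3, 5, 6, 7}) = 4
G(25) = mex({0, 2, 3, 4, 6, 7}) = 1
G(26) = mex({0, 1, 3, 4, 5, 6, 7}) = 2
G(27) = mex({0, 1, 2, 3, 4, 5, 6, 7}) = 8
Therefore G(27) = 8.

8


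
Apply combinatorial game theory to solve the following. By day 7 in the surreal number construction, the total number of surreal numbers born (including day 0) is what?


Day 0: {|} = 0 is born. Count = 1.
Day n: the number of surreal numbers born by day n is 2^(n+1) - 1.
By day 0: 2^1 - 1 = 1
By day 1: 2^2 - 1 = 3
By day 2: 2^3 - 1 = 7
By day 3: 2^4 - 1 = 15
By day 4: 2^5 - 1 = 31
By day 5: 2^6 - 1 = 63
By day 6: 2^7 - 1 = 127
By day 7: 2^8 - 1 = 255
By day 7: 255 surreal numbers.

255


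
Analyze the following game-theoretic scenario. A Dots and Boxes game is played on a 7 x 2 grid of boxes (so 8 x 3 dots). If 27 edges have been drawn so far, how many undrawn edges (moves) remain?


Grid: 7 x 2 boxes, i.e. 8 rows and 3 columns of dots.
Horizontal edges: (rows + 1) * cols = 8 * 2 = 16
Vertical edges: rows * (cols + 1) = 7 * 3 = 21
Total edges: 16 + 21 = 37
Edges drawn: 27
Remaining: 37 - 27 = 10

10


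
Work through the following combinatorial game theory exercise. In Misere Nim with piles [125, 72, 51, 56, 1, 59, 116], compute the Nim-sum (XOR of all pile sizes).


We need the XOR (exclusive or) of all pile sizes.
After XOR-ing pile 1 (size 125): 0 XOR 125 = 125
After XOR-ing pile 2 (size 72): 125 XOR 72 = 53
After XOR-ing pile 3 (size 51): 53 XOR 51 = 6
After XOR-ing pile 4 (size 56): 6 XOR 56 = 62
After XOR-ing pile 5 (size 1): 62 XOR 1 = 63
After XOR-ing pile 6 (size 59): 63 XOR 59 = 4
After XOR-ing pile 7 (size 116): 4 XOR 116 = 112
The Nim-value of this position is 112.

112


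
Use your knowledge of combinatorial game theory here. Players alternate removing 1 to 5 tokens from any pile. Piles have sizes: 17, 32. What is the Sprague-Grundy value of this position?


Subtraction set: {1, 2, 3, 4, 5}
For this subtraction set, G(n) = n mod 6 (period = max + 1 = 6).
Pile 1 (size 17): G(17) = 17 mod 6 = 5
Pile 2 (size 32): G(32) = 32 mod 6 = 2
Total Grundy value = XOR of all: 5 XOR 2 = 7

7


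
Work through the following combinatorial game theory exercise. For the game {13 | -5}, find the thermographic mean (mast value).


Game = {13 | -5}, a switch {a | b} with numbers a > b.
Its thermograph has left wall a - t and right wall b + t, which meet at t = (a - b)/2, where both equal (a + b)/2. So the mast (mean value) is at (a + b)/2.
Mean = (13 + (-5))/2 = 8/2 = 4

4


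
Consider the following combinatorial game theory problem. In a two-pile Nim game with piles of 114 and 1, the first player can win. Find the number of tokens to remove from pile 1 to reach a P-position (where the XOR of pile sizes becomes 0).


Piles: 114 and 1
Current XOR: 114 XOR 1 = 115 (non-zero, so this is an N-position).
To make the XOR zero, we need to find a move that balances the piles.
For pile 1 (size 114): target = 114 XOR 115 = 1
We reduce pile 1 from 114 to 1.
Tokens removed: 114 - 1 = 113
Verification: 1 XOR 1 = 0

113


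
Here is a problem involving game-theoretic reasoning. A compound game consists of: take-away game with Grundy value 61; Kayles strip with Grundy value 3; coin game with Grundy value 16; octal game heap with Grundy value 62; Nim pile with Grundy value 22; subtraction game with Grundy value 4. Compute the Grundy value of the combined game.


By the Sprague-Grundy theorem, the Grundy value of a sum of games is the XOR of individual Grundy values.
take-away game: Grundy value = 61. Running XOR: 0 XOR 61 = 61
Kayles strip: Grundy value = 3. Running XOR: 61 XOR 3 = 62
coin game: Grundy value = 16. Running XOR: 62 XOR 16 = 46
octal game heap: Grundy value = 62. Running XOR: 46 XOR 62 = 16
Nim pile: Grundy value = 22. Running XOR: 16 XOR 22 = 6
subtraction game: Grundy value = 4. Running XOR: 6 XOR 4 = 2
The combined Grundy value is 2.

2
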